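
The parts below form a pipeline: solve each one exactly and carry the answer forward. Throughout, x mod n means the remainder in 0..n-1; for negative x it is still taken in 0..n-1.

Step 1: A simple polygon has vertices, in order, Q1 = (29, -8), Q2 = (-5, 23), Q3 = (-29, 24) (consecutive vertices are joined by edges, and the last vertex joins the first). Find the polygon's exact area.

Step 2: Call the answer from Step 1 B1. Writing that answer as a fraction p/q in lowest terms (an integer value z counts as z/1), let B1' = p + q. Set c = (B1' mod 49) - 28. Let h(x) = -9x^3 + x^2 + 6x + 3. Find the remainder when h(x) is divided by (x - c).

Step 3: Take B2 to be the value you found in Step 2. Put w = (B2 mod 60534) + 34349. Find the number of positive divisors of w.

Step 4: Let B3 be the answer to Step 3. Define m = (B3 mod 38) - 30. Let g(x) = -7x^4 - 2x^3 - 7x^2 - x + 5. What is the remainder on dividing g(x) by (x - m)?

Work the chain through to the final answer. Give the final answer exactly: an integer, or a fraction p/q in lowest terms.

Step 1: cross terms: (29*23 - -5*-8)=627, (-5*24 - -29*23)=547, (-29*-8 - 29*24)=-464; twice the area = |710| = 710; area = 355; answer 355
Step 2: B1 = 355; threaded value p + q = 356; c = -15; remainder = value at the root: -9*(-15)^3 + 1*(-15)^2 + 6*(-15)^1 + 3 = (30375) + (225) + (-90) + (3) = 30513; answer 30513
Step 3: B2 = 30513; w = 64862; 64862 = 2 * 7 * 41 * 113; number of divisors = (1+1) * (1+1) * (1+1) * (1+1) = 16; answer 16
Step 4: B3 = 16; m = -14; remainder = value at the root: -7*(-14)^4 - 2*(-14)^3 - 7*(-14)^2 - 1*(-14)^1 + 5 = (-268912) + (5488) + (-1372) + (14) + (5) = -264777; answer -264777

-264777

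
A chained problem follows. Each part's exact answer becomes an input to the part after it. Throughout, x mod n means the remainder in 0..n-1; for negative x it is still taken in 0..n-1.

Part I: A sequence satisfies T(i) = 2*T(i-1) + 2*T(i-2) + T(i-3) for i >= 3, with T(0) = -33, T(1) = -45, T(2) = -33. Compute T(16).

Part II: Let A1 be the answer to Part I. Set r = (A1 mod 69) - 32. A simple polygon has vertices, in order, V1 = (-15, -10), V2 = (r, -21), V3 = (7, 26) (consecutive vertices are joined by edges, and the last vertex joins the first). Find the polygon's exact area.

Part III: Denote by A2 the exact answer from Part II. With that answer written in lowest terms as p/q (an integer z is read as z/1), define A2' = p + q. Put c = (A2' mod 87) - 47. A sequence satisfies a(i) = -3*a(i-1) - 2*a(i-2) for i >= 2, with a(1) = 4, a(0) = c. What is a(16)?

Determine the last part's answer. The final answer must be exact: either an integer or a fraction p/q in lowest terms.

-458742

Part I: T(3) = 2*(-33) + 2*(-45) + 1*(-33) = -189; iterating: T(3)=-189, T(4)=-489, T(5)=-1389, T(6)=-3945, T(7)=-11157, T(8)=-31593, T(9)=-89445, T(10)=-253233, T(11)=-716949, T(12)=-2029809, T(13)=-5746749, T(14)=-16270065, T(15)=-46063437, T(16)=-130413753; answer -130413753
Part II: A1 = -130413753; r = 10; cross terms: (-15*-21 - 10*-10)=415, (10*26 - 7*-21)=407, (7*-10 - -15*26)=320; twice the area = |1142| = 1142; area = 571; answer 571
Part III: A2 = 571; threaded value p + q = 572; c = 3; a(2) = -3*(4) - 2*(3) = -18; iterating: a(2)=-18, a(3)=46, a(4)=-102, a(5)=214, a(6)=-438, a(7)=886, a(8)=-1782, a(9)=3574, a(10)=-7158, a(11)=14326, a(12)=-28662, a(13)=57334, a(14)=-114678, a(15)=229366, a(16)=-458742; answer -458742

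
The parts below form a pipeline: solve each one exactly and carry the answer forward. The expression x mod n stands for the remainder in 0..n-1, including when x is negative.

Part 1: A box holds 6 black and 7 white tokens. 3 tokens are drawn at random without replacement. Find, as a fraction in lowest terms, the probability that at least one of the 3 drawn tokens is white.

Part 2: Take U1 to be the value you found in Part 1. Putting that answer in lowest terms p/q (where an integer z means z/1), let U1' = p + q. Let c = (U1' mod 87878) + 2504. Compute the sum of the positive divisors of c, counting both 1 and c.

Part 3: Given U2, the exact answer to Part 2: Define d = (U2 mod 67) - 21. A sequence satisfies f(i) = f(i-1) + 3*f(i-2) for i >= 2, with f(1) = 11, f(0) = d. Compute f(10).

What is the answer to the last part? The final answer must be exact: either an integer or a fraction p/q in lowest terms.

Part 1: total draws C(13,3) = 286; complement C(6,3) = 20; favorable 286 - 20 = 266; P = 133/143; answer 133/143
Part 2: U1 = 133/143; threaded value p + q = 276; c = 2780; 2780 = 2^2 * 5 * 139; sigma = (1 + 2 + 4) * (1 + 5) * (1 + 139) = 7 * 6 * 140 = 5880; answer 5880
Part 3: U2 = 5880; d = 30; f(2) = 1*(11) + 3*(30) = 101; iterating: f(2)=101, f(3)=134, f(4)=437, f(5)=839, f(6)=2150, f(7)=4667, f(8)=11117, f(9)=25118, f(10)=58469; answer 58469

58469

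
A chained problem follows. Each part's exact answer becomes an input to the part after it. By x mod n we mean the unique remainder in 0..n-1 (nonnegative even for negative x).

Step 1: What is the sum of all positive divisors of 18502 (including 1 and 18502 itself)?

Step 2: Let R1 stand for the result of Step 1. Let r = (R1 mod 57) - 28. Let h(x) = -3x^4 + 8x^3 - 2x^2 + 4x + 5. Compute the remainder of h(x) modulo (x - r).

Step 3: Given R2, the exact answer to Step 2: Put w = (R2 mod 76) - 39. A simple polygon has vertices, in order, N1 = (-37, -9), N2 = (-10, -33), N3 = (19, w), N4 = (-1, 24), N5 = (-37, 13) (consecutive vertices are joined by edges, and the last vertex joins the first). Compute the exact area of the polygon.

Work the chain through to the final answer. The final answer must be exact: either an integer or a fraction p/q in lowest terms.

3993/2

Step 1: 18502 = 2 * 11 * 29^2; sigma = (1 + 2) * (1 + 11) * (1 + 29 + 841) = 3 * 12 * 871 = 31356; answer 31356
Step 2: R1 = 31356; r = -22; remainder = value at the root: -3*(-22)^4 + 8*(-22)^3 - 2*(-22)^2 + 4*(-22)^1 + 5 = (-702768) + (-85184) + (-968) + (-88) + (5) = -789003; answer -789003
Step 3: R2 = -789003; w = -10; cross terms: (-37*-33 - -10*-9)=1131, (-10*-10 - 19*-33)=727, (19*24 - -1*-10)=446, (-1*13 - -37*24)=875, (-37*-9 - -37*13)=814; twice the area = |3993| = 3993; area = 3993/2; answer 3993/2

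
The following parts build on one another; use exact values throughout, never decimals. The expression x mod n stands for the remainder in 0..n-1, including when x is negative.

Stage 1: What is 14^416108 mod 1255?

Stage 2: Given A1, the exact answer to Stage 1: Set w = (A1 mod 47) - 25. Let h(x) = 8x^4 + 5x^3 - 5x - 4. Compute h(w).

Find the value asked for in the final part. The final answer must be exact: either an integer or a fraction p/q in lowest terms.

1240096

Stage 1: squarings mod 1255: 14^1=14, 14^2=196, 14^4=766, 14^8=671, 14^16=951, 14^32=801, 14^64=296, 14^128=1021, 14^256=791, 14^512=691, 14^1024=581, 14^2048=1221, 14^4096=1156, 14^8192=1016, 14^16384=646, 14^32768=656, 14^65536=1126, 14^131072=326, 14^262144=856; 14^416108 = 14^4 * 14^8 * 14^32 * 14^64 * 14^256 * 14^2048 * 14^4096 * 14^16384 * 14^131072 * 14^262144 = 616 (mod 1255); answer 616
Stage 2: A1 = 616; w = -20; 8*(-20)^4 + 5*(-20)^3 - 5*(-20)^1 - 4 = (1280000) + (-40000) + (100) + (-4) = 1240096; answer 1240096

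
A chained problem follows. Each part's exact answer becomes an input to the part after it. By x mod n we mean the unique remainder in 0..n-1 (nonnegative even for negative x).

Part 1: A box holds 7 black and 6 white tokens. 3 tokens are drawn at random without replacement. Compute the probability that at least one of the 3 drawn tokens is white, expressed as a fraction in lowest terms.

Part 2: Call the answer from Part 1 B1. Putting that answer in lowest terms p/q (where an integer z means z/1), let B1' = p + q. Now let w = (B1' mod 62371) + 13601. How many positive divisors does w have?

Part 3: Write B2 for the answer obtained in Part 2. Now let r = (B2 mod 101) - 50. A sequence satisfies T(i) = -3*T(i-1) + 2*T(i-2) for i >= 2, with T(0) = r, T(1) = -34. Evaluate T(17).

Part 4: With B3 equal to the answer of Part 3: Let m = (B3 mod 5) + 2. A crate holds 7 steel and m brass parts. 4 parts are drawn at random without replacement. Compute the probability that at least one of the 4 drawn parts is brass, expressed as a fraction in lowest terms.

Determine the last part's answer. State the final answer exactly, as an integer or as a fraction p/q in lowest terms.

92/99

Part 1: total draws C(13,3) = 286; complement C(7,3) = 35; favorable 286 - 35 = 251; P = 251/286; answer 251/286
Part 2: B1 = 251/286; threaded value p + q = 537; w = 14138; 14138 = 2 * 7069; number of divisors = (1+1) * (1+1) = 4; answer 4
Part 3: B2 = 4; r = -46; T(2) = -3*(-34) + 2*(-46) = 10; iterating: T(2)=10, T(3)=-98, T(4)=314, T(5)=-1138, T(6)=4042, T(7)=-14402, T(8)=51290, T(9)=-182674, T(10)=650602, T(11)=-2317154, T(12)=8252666, T(13)=-29392306, T(14)=104682250, T(15)=-372831362, T(16)=1327858586, T(17)=-4729238482; answer -4729238482
Part 4: B3 = -4729238482; m = 5; total draws C(12,4) = 495; complement C(7,4) = 35; favorable 495 - 35 = 460; P = 92/99; answer 92/99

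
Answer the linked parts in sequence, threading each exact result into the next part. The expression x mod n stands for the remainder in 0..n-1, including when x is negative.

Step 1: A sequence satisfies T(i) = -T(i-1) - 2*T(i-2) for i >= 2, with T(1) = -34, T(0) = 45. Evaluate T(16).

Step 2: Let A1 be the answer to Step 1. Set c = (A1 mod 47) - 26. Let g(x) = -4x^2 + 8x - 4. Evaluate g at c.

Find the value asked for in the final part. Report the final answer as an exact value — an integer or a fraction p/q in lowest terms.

-144

Step 1: T(2) = -1*(-34) - 2*(45) = -56; iterating: T(2)=-56, T(3)=124, T(4)=-12, T(5)=-236, T(6)=260, T(7)=212, T(8)=-732, T(9)=308, T(10)=1156, T(11)=-1772, T(12)=-540, T(13)=4084, T(14)=-3004, T(15)=-5164, T(16)=11172; answer 11172
Step 2: A1 = 11172; c = 7; -4*(7)^2 + 8*(7)^1 - 4 = (-196) + (56) + (-4) = -144; answer -144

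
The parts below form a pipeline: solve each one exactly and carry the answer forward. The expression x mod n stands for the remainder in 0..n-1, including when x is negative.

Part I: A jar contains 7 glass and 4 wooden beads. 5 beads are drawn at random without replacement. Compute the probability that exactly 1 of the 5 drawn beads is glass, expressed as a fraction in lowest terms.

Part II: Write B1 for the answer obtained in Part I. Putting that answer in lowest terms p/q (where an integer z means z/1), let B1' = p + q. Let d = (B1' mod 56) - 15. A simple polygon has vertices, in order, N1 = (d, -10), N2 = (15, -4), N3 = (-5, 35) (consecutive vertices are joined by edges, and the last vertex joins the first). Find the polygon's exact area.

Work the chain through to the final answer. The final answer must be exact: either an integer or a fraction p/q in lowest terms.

Part I: total draws C(11,5) = 462; favorable C(7,1)*C(4,4) = 7; P = 1/66; answer 1/66
Part II: B1 = 1/66; threaded value p + q = 67; d = -4; cross terms: (-4*-4 - 15*-10)=166, (15*35 - -5*-4)=505, (-5*-10 - -4*35)=190; twice the area = |861| = 861; area = 861/2; answer 861/2

861/2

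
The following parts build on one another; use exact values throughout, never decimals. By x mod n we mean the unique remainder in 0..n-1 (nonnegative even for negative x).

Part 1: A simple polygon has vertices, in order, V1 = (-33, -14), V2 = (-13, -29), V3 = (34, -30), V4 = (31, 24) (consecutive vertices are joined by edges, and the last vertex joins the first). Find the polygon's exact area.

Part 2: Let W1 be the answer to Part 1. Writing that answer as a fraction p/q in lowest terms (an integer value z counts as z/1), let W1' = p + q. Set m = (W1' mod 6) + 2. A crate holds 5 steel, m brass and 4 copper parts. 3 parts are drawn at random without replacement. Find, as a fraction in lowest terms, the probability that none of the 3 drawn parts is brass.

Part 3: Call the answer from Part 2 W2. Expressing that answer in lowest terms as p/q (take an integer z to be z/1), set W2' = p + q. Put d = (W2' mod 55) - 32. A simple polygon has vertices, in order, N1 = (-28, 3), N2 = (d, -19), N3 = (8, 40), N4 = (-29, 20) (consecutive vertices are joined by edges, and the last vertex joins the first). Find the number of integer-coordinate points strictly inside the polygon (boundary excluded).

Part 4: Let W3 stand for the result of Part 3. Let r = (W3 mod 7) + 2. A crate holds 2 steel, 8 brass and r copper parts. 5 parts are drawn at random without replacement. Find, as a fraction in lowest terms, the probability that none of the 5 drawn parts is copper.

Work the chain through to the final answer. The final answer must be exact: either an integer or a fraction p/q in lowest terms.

12/143

Part 1: cross terms: (-33*-29 - -13*-14)=775, (-13*-30 - 34*-29)=1376, (34*24 - 31*-30)=1746, (31*-14 - -33*24)=358; twice the area = |4255| = 4255; area = 4255/2; answer 4255/2
Part 2: W1 = 4255/2; threaded value p + q = 4257; m = 5; total draws C(14,3) = 364; favorable C(9,3) = 84; P = 3/13; answer 3/13
Part 3: W2 = 3/13; threaded value p + q = 16; d = -16; cross terms: (-28*-19 - -16*3)=580, (-16*40 - 8*-19)=-488, (8*20 - -29*40)=1320, (-29*3 - -28*20)=473; twice the area = |1885| = 1885; area = 1885/2; boundary points = 2 + 1 + 1 + 1 = 5; strictly interior points = area - boundary/2 + 1 = 941; answer 941
Part 4: W3 = 941; r = 5; total draws C(15,5) = 3003; favorable C(10,5) = 252; P = 12/143; answer 12/143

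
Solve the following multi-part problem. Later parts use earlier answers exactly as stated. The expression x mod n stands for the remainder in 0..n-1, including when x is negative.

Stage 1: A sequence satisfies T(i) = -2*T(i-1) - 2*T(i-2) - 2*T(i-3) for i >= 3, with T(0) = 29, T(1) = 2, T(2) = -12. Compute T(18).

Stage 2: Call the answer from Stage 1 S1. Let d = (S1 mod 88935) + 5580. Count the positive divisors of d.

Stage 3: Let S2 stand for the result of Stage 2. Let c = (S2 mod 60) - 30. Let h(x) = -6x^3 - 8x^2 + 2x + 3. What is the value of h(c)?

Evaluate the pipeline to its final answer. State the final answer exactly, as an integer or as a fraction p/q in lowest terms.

Stage 1: T(3) = -2*(-12) - 2*(2) - 2*(29) = -38; iterating: T(3)=-38, T(4)=96, T(5)=-92, T(6)=68, T(7)=-144, T(8)=336, T(9)=-520, T(10)=656, T(11)=-944, T(12)=1616, T(13)=-2656, T(14)=3968, T(15)=-5856, T(16)=9088, T(17)=-14400, T(18)=22336; answer 22336
Stage 2: S1 = 22336; d = 27916; 27916 = 2^2 * 7 * 997; number of divisors = (2+1) * (1+1) * (1+1) = 12; answer 12
Stage 3: S2 = 12; c = -18; -6*(-18)^3 - 8*(-18)^2 + 2*(-18)^1 + 3 = (34992) + (-2592) + (-36) + (3) = 32367; answer 32367

32367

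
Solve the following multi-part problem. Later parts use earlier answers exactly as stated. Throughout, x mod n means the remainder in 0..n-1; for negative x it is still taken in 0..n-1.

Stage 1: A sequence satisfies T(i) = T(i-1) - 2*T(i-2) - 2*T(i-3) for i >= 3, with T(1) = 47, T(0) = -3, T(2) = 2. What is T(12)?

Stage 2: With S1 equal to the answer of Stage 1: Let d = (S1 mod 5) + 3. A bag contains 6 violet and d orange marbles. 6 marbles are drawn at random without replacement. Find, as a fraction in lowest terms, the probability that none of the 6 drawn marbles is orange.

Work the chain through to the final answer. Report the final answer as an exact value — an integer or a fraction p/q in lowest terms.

Stage 1: T(3) = 1*(2) - 2*(47) - 2*(-3) = -86; iterating: T(3)=-86, T(4)=-184, T(5)=-16, T(6)=524, T(7)=924, T(8)=-92, T(9)=-2988, T(10)=-4652, T(11)=1508, T(12)=16788; answer 16788
Stage 2: S1 = 16788; d = 6; total draws C(12,6) = 924; favorable C(6,6) = 1; P = 1/924; answer 1/924

1/924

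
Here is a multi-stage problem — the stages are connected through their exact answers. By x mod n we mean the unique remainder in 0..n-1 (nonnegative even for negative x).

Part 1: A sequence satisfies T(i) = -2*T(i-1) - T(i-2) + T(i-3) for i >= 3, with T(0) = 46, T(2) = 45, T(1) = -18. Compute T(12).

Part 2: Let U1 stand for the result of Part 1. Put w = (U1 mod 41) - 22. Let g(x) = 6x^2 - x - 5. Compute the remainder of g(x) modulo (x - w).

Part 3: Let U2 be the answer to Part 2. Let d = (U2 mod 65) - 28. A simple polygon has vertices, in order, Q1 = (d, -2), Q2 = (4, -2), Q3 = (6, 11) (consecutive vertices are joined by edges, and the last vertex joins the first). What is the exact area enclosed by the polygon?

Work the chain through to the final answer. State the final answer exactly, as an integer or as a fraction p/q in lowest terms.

Part 1: T(3) = -2*(45) - 1*(-18) + 1*(46) = -26; iterating: T(3)=-26, T(4)=-11, T(5)=93, T(6)=-201, T(7)=298, T(8)=-302, T(9)=105, T(10)=390, T(11)=-1187, T(12)=2089; answer 2089
Part 2: U1 = 2089; w = 17; remainder = value at the root: 6*(17)^2 - 1*(17)^1 - 5 = (1734) + (-17) + (-5) = 1712; answer 1712
Part 3: U2 = 1712; d = -6; cross terms: (-6*-2 - 4*-2)=20, (4*11 - 6*-2)=56, (6*-2 - -6*11)=54; twice the area = |130| = 130; area = 65; answer 65

65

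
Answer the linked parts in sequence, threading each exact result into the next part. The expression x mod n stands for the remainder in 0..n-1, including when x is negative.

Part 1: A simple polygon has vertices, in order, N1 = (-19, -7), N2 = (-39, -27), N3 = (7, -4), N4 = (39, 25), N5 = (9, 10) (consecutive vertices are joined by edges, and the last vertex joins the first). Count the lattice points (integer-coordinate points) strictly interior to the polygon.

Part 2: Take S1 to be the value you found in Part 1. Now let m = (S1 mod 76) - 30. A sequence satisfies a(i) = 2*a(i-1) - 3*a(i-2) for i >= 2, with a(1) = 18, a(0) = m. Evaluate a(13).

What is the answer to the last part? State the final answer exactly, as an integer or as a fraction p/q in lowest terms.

Part 1: cross terms: (-19*-27 - -39*-7)=240, (-39*-4 - 7*-27)=345, (7*25 - 39*-4)=331, (39*10 - 9*25)=165, (9*-7 - -19*10)=127; twice the area = |1208| = 1208; area = 604; boundary points = 20 + 23 + 1 + 15 + 1 = 60; strictly interior points = area - boundary/2 + 1 = 575; answer 575
Part 2: S1 = 575; m = 13; a(2) = 2*(18) - 3*(13) = -3; iterating: a(2)=-3, a(3)=-60, a(4)=-111, a(5)=-42, a(6)=249, a(7)=624, a(8)=501, a(9)=-870, a(10)=-3243, a(11)=-3876, a(12)=1977, a(13)=15582; answer 15582

15582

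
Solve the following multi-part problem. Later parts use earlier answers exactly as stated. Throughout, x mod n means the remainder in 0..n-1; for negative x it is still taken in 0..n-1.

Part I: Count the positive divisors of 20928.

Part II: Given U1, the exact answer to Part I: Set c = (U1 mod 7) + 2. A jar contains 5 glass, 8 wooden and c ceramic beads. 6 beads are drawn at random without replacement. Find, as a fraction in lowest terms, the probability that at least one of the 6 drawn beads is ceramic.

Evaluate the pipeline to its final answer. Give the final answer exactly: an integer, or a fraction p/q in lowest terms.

Part I: 20928 = 2^6 * 3 * 109; number of divisors = (6+1) * (1+1) * (1+1) = 28; answer 28
Part II: U1 = 28; c = 2; total draws C(15,6) = 5005; complement C(13,6) = 1716; favorable 5005 - 1716 = 3289; P = 23/35; answer 23/35

23/35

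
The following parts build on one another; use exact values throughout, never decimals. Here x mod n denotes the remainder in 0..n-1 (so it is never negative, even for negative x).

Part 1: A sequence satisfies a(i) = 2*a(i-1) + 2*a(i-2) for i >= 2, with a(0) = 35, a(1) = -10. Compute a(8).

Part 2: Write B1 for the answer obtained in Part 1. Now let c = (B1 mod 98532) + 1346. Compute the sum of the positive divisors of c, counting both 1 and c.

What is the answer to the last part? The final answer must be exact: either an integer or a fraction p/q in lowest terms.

Part 1: a(2) = 2*(-10) + 2*(35) = 50; iterating: a(2)=50, a(3)=80, a(4)=260, a(5)=680, a(6)=1880, a(7)=5120, a(8)=14000; answer 14000
Part 2: B1 = 14000; c = 15346; 15346 = 2 * 7673; sigma = (1 + 2) * (1 + 7673) = 3 * 7674 = 23022; answer 23022

23022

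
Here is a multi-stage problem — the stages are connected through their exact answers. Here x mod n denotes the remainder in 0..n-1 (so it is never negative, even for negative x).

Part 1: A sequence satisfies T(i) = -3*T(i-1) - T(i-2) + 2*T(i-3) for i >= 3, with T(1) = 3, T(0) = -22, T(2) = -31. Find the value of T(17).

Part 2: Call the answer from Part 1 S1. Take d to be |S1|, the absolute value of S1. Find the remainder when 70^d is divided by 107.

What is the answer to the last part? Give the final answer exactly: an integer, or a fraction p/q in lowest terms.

Part 1: T(3) = -3*(-31) - 1*(3) + 2*(-22) = 46; iterating: T(3)=46, T(4)=-101, T(5)=195, T(6)=-392, T(7)=779, T(8)=-1555, T(9)=3102, T(10)=-6193, T(11)=12367, T(12)=-24704, T(13)=49359, T(14)=-98639, T(15)=197150, T(16)=-394093, T(17)=787851; answer 787851
Part 2: S1 = 787851; d = 787851; squarings mod 107: 70^1=70, 70^2=85, 70^4=56, 70^8=33, 70^16=19, 70^32=40, 70^64=102, 70^128=25, 70^256=90, 70^512=75, 70^1024=61, 70^2048=83, 70^4096=41, 70^8192=76, 70^16384=105, 70^32768=4, 70^65536=16, 70^131072=42, 70^262144=52, 70^524288=29; 70^787851 = 70^1 * 70^2 * 70^8 * 70^128 * 70^256 * 70^1024 * 70^262144 * 70^524288 = 55 (mod 107); answer 55

55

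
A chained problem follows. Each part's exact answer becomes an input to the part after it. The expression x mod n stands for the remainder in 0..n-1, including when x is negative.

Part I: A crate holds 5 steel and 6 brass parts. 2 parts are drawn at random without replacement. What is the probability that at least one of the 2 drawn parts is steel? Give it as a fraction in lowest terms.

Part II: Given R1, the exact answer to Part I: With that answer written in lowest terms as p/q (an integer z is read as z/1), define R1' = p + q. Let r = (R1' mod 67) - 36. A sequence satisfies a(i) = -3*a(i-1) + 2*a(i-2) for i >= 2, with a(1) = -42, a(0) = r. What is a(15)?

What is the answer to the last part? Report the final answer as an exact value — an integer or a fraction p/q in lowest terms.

-1481253120

Part I: total draws C(11,2) = 55; complement C(6,2) = 15; favorable 55 - 15 = 40; P = 8/11; answer 8/11
Part II: R1 = 8/11; threaded value p + q = 19; r = -17; a(2) = -3*(-42) + 2*(-17) = 92; iterating: a(2)=92, a(3)=-360, a(4)=1264, a(5)=-4512, a(6)=16064, a(7)=-57216, a(8)=203776, a(9)=-725760, a(10)=2584832, a(11)=-9206016, a(12)=32787712, a(13)=-116775168, a(14)=415900928, a(15)=-1481253120; answer -1481253120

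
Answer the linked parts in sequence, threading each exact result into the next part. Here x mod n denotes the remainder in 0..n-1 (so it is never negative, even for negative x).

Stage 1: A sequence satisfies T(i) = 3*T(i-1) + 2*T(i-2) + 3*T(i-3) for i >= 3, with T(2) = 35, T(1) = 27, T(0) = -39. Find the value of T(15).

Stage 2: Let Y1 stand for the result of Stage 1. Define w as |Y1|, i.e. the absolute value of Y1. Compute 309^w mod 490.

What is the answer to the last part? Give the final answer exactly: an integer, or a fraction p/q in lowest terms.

Stage 1: T(3) = 3*(35) + 2*(27) + 3*(-39) = 42; iterating: T(3)=42, T(4)=277, T(5)=1020, T(6)=3740, T(7)=14091, T(8)=52813, T(9)=197841, T(10)=741422, T(11)=2778387, T(12)=10411528, T(13)=39015624, T(14)=146205089, T(15)=547881099; answer 547881099
Stage 2: Y1 = 547881099; w = 547881099; squarings mod 490: 309^1=309, 309^2=421, 309^4=351, 309^8=211, 309^16=421, 309^32=351, 309^64=211, 309^128=421, 309^256=351, 309^512=211, 309^1024=421, 309^2048=351, 309^4096=211, 309^8192=421, 309^16384=351, 309^32768=211, 309^65536=421, 309^131072=351, 309^262144=211, 309^524288=421, 309^1048576=351, 309^2097152=211, 309^4194304=421, 309^8388608=351, 309^16777216=211, 309^33554432=421, 309^67108864=351, 309^134217728=211, 309^268435456=421, 309^536870912=351; 309^547881099 = 309^1 * 309^2 * 309^8 * 309^128 * 309^524288 * 309^2097152 * 309^8388608 * 309^536870912 = 239 (mod 490); answer 239

239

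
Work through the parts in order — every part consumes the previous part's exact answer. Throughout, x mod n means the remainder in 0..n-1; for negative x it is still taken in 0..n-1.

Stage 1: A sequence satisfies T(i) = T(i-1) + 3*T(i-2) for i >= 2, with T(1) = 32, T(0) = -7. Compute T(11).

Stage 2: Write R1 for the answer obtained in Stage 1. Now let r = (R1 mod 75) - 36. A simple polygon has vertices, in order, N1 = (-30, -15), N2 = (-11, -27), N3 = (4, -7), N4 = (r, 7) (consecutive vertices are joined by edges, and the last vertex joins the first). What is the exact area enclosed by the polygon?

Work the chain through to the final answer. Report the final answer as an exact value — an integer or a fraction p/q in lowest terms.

610

Stage 1: T(2) = 1*(32) + 3*(-7) = 11; iterating: T(2)=11, T(3)=107, T(4)=140, T(5)=461, T(6)=881, T(7)=2264, T(8)=4907, T(9)=11699, T(10)=26420, T(11)=61517; answer 61517
Stage 2: R1 = 61517; r = -19; cross terms: (-30*-27 - -11*-15)=645, (-11*-7 - 4*-27)=185, (4*7 - -19*-7)=-105, (-19*-15 - -30*7)=495; twice the area = |1220| = 1220; area = 610; answer 610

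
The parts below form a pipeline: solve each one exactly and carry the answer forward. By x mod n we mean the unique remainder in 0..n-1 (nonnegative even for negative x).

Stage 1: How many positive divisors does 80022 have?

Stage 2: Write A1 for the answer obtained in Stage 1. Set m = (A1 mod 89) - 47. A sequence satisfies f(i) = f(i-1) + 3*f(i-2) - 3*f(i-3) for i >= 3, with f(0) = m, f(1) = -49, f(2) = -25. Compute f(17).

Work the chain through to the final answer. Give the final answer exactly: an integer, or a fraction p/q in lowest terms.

Stage 1: 80022 = 2 * 3 * 13337; number of divisors = (1+1) * (1+1) * (1+1) = 8; answer 8
Stage 2: A1 = 8; m = -39; f(3) = 1*(-25) + 3*(-49) - 3*(-39) = -55; iterating: f(3)=-55, f(4)=17, f(5)=-73, f(6)=143, f(7)=-127, f(8)=521, f(9)=-289, f(10)=1655, f(11)=-775, f(12)=5057, f(13)=-2233, f(14)=15263, f(15)=-6607, f(16)=45881, f(17)=-19729; answer -19729

-19729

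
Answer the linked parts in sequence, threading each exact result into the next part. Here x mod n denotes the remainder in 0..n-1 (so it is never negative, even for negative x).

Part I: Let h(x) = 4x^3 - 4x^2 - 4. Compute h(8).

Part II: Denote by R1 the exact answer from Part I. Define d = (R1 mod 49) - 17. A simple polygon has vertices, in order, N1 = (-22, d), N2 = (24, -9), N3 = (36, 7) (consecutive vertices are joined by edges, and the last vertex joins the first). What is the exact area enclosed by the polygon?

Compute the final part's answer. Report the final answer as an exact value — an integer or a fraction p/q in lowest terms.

464

Part I: 4*(8)^3 - 4*(8)^2 - 4 = (2048) + (-256) + (-4) = 1788; answer 1788
Part II: R1 = 1788; d = 7; cross terms: (-22*-9 - 24*7)=30, (24*7 - 36*-9)=492, (36*7 - -22*7)=406; twice the area = |928| = 928; area = 464; answer 464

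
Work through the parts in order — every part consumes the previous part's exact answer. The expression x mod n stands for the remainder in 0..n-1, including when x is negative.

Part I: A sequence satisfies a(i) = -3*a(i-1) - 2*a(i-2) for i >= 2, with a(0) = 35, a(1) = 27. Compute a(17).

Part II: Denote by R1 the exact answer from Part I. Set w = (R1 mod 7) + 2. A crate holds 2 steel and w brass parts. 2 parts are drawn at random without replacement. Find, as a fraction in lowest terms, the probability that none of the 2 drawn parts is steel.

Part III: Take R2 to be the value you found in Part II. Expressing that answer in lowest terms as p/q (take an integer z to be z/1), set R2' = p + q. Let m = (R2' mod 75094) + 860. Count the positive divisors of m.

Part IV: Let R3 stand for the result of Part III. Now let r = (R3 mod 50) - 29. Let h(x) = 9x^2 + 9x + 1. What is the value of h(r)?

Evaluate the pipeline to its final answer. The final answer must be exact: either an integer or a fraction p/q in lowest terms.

Part I: a(2) = -3*(27) - 2*(35) = -151; iterating: a(2)=-151, a(3)=399, a(4)=-895, a(5)=1887, a(6)=-3871, a(7)=7839, a(8)=-15775, a(9)=31647, a(10)=-63391, a(11)=126879, a(12)=-253855, a(13)=507807, a(14)=-1015711, a(15)=2031519, a(16)=-4063135, a(17)=8126367; answer 8126367
Part II: R1 = 8126367; w = 6; total draws C(8,2) = 28; favorable C(6,2) = 15; P = 15/28; answer 15/28
Part III: R2 = 15/28; threaded value p + q = 43; m = 903; 903 = 3 * 7 * 43; number of divisors = (1+1) * (1+1) * (1+1) = 8; answer 8
Part IV: R3 = 8; r = -21; 9*(-21)^2 + 9*(-21)^1 + 1 = (3969) + (-189) + (1) = 3781; answer 3781

3781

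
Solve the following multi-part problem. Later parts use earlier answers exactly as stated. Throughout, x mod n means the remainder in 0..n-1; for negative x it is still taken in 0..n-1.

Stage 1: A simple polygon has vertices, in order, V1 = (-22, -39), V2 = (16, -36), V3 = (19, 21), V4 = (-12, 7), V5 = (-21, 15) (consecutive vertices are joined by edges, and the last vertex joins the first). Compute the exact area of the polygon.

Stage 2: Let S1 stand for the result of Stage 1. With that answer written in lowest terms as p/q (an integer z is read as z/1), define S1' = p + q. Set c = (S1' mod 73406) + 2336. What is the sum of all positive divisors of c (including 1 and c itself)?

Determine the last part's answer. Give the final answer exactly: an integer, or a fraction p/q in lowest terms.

Stage 1: cross terms: (-22*-36 - 16*-39)=1416, (16*21 - 19*-36)=1020, (19*7 - -12*21)=385, (-12*15 - -21*7)=-33, (-21*-39 - -22*15)=1149; twice the area = |3937| = 3937; area = 3937/2; answer 3937/2
Stage 2: S1 = 3937/2; threaded value p + q = 3939; c = 6275; 6275 = 5^2 * 251; sigma = (1 + 5 + 25) * (1 + 251) = 31 * 252 = 7812; answer 7812

7812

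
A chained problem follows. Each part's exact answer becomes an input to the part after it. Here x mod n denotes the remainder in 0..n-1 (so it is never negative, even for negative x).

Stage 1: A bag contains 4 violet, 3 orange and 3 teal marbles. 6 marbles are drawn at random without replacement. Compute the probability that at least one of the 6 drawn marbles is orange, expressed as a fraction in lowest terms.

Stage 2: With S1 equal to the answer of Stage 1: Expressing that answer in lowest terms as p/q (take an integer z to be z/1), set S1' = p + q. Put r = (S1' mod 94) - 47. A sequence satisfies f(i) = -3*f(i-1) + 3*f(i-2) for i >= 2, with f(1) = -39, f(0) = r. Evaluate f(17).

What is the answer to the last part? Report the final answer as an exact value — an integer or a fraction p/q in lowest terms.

-73108232289

Stage 1: total draws C(10,6) = 210; complement C(7,6) = 7; favorable 210 - 7 = 203; P = 29/30; answer 29/30
Stage 2: S1 = 29/30; threaded value p + q = 59; r = 12; f(2) = -3*(-39) + 3*(12) = 153; iterating: f(2)=153, f(3)=-576, f(4)=2187, f(5)=-8289, f(6)=31428, f(7)=-119151, f(8)=451737, f(9)=-1712664, f(10)=6493203, f(11)=-24617601, f(12)=93332412, f(13)=-353850039, f(14)=1341547353, f(15)=-5086192176, f(16)=19283218587, f(17)=-73108232289; answer -73108232289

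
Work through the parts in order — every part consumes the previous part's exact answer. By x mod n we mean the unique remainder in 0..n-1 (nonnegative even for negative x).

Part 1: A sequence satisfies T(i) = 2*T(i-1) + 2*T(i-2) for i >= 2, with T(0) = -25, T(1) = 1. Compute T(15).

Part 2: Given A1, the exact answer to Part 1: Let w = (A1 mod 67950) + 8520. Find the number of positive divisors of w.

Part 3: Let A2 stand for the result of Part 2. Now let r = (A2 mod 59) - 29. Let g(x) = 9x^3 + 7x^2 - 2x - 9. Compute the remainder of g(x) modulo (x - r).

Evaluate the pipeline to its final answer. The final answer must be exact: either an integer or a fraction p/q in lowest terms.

291

Part 1: T(2) = 2*(1) + 2*(-25) = -48; iterating: T(2)=-48, T(3)=-94, T(4)=-284, T(5)=-756, T(6)=-2080, T(7)=-5672, T(8)=-15504, T(9)=-42352, T(10)=-115712, T(11)=-316128, T(12)=-863680, T(13)=-2359616, T(14)=-6446592, T(15)=-17612416; answer -17612416
Part 2: A1 = -17612416; w = 63104; 63104 = 2^7 * 17 * 29; number of divisors = (7+1) * (1+1) * (1+1) = 32; answer 32
Part 3: A2 = 32; r = 3; remainder = value at the root: 9*(3)^3 + 7*(3)^2 - 2*(3)^1 - 9 = (243) + (63) + (-6) + (-9) = 291; answer 291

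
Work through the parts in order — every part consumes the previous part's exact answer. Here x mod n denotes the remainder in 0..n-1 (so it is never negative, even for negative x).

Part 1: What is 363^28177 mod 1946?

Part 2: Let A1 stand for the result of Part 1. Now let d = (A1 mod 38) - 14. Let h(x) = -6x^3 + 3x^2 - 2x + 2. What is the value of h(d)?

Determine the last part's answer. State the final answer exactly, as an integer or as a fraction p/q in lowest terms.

Part 1: squarings mod 1946: 363^1=363, 363^2=1387, 363^4=1121, 363^8=1471, 363^16=1835, 363^32=645, 363^64=1527, 363^128=421, 363^256=155, 363^512=673, 363^1024=1457, 363^2048=1709, 363^4096=1681, 363^8192=169, 363^16384=1317; 363^28177 = 363^1 * 363^16 * 363^512 * 363^1024 * 363^2048 * 363^8192 * 363^16384 = 265 (mod 1946); answer 265
Part 2: A1 = 265; d = 23; -6*(23)^3 + 3*(23)^2 - 2*(23)^1 + 2 = (-73002) + (1587) + (-46) + (2) = -71459; answer -71459

-71459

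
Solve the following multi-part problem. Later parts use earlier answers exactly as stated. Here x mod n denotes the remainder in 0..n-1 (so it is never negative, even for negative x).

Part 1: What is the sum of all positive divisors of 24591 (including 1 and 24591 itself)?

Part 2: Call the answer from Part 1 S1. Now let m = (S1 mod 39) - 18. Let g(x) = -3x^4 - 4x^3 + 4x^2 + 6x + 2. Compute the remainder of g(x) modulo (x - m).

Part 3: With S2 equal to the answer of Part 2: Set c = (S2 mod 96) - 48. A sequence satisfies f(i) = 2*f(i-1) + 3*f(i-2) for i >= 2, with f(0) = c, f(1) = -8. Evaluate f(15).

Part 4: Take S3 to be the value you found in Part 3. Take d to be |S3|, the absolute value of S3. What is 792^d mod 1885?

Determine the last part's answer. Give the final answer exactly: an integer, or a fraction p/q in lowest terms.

Part 1: 24591 = 3 * 7 * 1171; sigma = (1 + 3) * (1 + 7) * (1 + 1171) = 4 * 8 * 1172 = 37504; answer 37504
Part 2: S1 = 37504; m = 7; remainder = value at the root: -3*(7)^4 - 4*(7)^3 + 4*(7)^2 + 6*(7)^1 + 2 = (-7203) + (-1372) + (196) + (42) + (2) = -8335; answer -8335
Part 3: S2 = -8335; c = -31; f(2) = 2*(-8) + 3*(-31) = -109; iterating: f(2)=-109, f(3)=-242, f(4)=-811, f(5)=-2348, f(6)=-7129, f(7)=-21302, f(8)=-63991, f(9)=-191888, f(10)=-575749, f(11)=-1727162, f(12)=-5181571, f(13)=-15544628, f(14)=-46633969, f(15)=-139901822; answer -139901822
Part 4: S3 = -139901822; d = 139901822; squarings mod 1885: 792^1=792, 792^2=1444, 792^4=326, 792^8=716, 792^16=1821, 792^32=326, 792^64=716, 792^128=1821, 792^256=326, 792^512=716, 792^1024=1821, 792^2048=326, 792^4096=716, 792^8192=1821, 792^16384=326, 792^32768=716, 792^65536=1821, 792^131072=326, 792^262144=716, 792^524288=1821, 792^1048576=326, 792^2097152=716, 792^4194304=1821, 792^8388608=326, 792^16777216=716, 792^33554432=1821, 792^67108864=326, 792^134217728=716; 792^139901822 = 792^2 * 792^4 * 792^8 * 792^16 * 792^32 * 792^64 * 792^256 * 792^512 * 792^2048 * 792^4096 * 792^8192 * 792^32768 * 792^131072 * 792^262144 * 792^1048576 * 792^4194304 * 792^134217728 = 1834 (mod 1885); answer 1834

1834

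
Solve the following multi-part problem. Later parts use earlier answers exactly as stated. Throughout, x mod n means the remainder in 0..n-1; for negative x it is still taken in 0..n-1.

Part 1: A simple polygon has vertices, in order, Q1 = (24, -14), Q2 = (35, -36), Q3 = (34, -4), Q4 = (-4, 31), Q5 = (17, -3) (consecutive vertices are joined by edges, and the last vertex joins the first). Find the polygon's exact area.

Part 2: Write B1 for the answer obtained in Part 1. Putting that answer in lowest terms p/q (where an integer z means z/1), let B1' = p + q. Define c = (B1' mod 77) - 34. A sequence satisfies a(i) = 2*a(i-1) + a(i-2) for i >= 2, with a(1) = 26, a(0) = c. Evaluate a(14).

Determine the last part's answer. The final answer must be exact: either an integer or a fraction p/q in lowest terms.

3238006

Part 1: cross terms: (24*-36 - 35*-14)=-374, (35*-4 - 34*-36)=1084, (34*31 - -4*-4)=1038, (-4*-3 - 17*31)=-515, (17*-14 - 24*-3)=-166; twice the area = |1067| = 1067; area = 1067/2; answer 1067/2
Part 2: B1 = 1067/2; threaded value p + q = 1069; c = 34; a(2) = 2*(26) + 1*(34) = 86; iterating: a(2)=86, a(3)=198, a(4)=482, a(5)=1162, a(6)=2806, a(7)=6774, a(8)=16354, a(9)=39482, a(10)=95318, a(11)=230118, a(12)=555554, a(13)=1341226, a(14)=3238006; answer 3238006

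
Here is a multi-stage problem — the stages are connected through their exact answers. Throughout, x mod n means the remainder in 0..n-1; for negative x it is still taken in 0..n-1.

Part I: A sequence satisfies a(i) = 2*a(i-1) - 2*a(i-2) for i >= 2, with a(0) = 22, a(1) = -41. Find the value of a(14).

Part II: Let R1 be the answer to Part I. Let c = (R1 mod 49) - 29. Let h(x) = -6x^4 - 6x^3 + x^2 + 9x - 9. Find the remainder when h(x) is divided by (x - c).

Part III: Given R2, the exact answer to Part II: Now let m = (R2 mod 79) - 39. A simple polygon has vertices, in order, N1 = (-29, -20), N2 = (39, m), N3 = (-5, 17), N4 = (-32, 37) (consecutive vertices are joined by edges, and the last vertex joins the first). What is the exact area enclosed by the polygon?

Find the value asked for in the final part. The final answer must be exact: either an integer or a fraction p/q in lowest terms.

2963/2

Part I: a(2) = 2*(-41) - 2*(22) = -126; iterating: a(2)=-126, a(3)=-170, a(4)=-88, a(5)=164, a(6)=504, a(7)=680, a(8)=352, a(9)=-656, a(10)=-2016, a(11)=-2720, a(12)=-1408, a(13)=2624, a(14)=8064; answer 8064
Part II: R1 = 8064; c = -1; remainder = value at the root: -6*(-1)^4 - 6*(-1)^3 + 1*(-1)^2 + 9*(-1)^1 - 9 = (-6) + (6) + (1) + (-9) + (-9) = -17; answer -17
Part III: R2 = -17; m = 23; cross terms: (-29*23 - 39*-20)=113, (39*17 - -5*23)=778, (-5*37 - -32*17)=359, (-32*-20 - -29*37)=1713; twice the area = |2963| = 2963; area = 2963/2; answer 2963/2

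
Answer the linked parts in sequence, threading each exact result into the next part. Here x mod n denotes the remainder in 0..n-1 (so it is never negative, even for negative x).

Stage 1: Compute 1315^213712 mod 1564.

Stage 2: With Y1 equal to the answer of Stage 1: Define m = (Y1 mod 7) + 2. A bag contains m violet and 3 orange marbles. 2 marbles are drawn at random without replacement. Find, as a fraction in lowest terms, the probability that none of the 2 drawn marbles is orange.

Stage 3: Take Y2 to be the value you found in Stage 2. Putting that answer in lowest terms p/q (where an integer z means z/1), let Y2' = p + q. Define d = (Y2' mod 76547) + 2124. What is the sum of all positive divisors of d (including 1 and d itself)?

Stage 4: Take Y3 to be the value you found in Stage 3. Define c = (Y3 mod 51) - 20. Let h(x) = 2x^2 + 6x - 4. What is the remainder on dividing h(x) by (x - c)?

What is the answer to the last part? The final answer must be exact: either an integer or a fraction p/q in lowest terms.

Stage 1: squarings mod 1564: 1315^1=1315, 1315^2=1005, 1315^4=1245, 1315^8=101, 1315^16=817, 1315^32=1225, 1315^64=749, 1315^128=1089, 1315^256=409, 1315^512=1497, 1315^1024=1361, 1315^2048=545, 1315^4096=1429, 1315^8192=1021, 1315^16384=817, 1315^32768=1225, 1315^65536=749, 1315^131072=1089; 1315^213712 = 1315^16 * 1315^64 * 1315^128 * 1315^512 * 1315^16384 * 1315^65536 * 1315^131072 = 1429 (mod 1564); answer 1429
Stage 2: Y1 = 1429; m = 3; total draws C(6,2) = 15; favorable C(3,2) = 3; P = 1/5; answer 1/5
Stage 3: Y2 = 1/5; threaded value p + q = 6; d = 2130; 2130 = 2 * 3 * 5 * 71; sigma = (1 + 2) * (1 + 3) * (1 + 5) * (1 + 71) = 3 * 4 * 6 * 72 = 5184; answer 5184
Stage 4: Y3 = 5184; c = 13; remainder = value at the root: 2*(13)^2 + 6*(13)^1 - 4 = (338) + (78) + (-4) = 412; answer 412

412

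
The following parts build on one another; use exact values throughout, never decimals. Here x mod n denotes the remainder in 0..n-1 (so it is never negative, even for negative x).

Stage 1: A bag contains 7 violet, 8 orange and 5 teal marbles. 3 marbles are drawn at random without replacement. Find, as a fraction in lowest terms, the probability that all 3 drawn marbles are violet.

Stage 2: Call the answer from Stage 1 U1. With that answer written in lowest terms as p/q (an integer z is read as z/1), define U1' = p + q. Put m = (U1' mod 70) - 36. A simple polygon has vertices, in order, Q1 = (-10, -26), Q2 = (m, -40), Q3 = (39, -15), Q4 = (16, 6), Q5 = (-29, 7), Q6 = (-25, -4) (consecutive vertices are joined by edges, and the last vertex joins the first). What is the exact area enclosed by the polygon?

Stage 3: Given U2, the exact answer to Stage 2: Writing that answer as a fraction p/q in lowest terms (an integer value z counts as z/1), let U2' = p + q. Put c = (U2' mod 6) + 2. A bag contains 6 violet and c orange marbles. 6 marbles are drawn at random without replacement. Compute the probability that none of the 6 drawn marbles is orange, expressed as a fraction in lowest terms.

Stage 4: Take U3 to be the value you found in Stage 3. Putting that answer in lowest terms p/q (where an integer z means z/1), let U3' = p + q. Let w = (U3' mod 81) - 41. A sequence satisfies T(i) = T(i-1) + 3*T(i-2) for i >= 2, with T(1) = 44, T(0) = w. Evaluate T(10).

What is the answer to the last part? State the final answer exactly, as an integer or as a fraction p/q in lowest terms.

Stage 1: total draws C(20,3) = 1140; favorable C(7,3) = 35; P = 7/228; answer 7/228
Stage 2: U1 = 7/228; threaded value p + q = 235; m = -11; cross terms: (-10*-40 - -11*-26)=114, (-11*-15 - 39*-40)=1725, (39*6 - 16*-15)=474, (16*7 - -29*6)=286, (-29*-4 - -25*7)=291, (-25*-26 - -10*-4)=610; twice the area = |3500| = 3500; area = 1750; answer 1750
Stage 3: U2 = 1750; threaded value p + q = 1751; c = 7; total draws C(13,6) = 1716; favorable C(6,6) = 1; P = 1/1716; answer 1/1716
Stage 4: U3 = 1/1716; threaded value p + q = 1717; w = -25; T(2) = 1*(44) + 3*(-25) = -31; iterating: T(2)=-31, T(3)=101, T(4)=8, T(5)=311, T(6)=335, T(7)=1268, T(8)=2273, T(9)=6077, T(10)=12896; answer 12896

12896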